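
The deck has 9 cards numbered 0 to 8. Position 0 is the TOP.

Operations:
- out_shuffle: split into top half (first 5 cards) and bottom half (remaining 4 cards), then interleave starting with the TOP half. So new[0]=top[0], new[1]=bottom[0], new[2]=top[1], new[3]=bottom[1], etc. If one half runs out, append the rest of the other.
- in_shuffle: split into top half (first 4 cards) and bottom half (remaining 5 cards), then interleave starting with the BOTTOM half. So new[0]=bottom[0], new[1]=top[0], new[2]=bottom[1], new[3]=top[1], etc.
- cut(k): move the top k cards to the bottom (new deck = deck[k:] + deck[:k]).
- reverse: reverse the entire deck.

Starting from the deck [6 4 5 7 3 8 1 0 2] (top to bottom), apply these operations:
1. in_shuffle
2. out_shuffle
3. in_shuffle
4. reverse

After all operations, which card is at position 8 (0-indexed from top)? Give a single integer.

Answer: 8

Derivation:
After op 1 (in_shuffle): [3 6 8 4 1 5 0 7 2]
After op 2 (out_shuffle): [3 5 6 0 8 7 4 2 1]
After op 3 (in_shuffle): [8 3 7 5 4 6 2 0 1]
After op 4 (reverse): [1 0 2 6 4 5 7 3 8]
Position 8: card 8.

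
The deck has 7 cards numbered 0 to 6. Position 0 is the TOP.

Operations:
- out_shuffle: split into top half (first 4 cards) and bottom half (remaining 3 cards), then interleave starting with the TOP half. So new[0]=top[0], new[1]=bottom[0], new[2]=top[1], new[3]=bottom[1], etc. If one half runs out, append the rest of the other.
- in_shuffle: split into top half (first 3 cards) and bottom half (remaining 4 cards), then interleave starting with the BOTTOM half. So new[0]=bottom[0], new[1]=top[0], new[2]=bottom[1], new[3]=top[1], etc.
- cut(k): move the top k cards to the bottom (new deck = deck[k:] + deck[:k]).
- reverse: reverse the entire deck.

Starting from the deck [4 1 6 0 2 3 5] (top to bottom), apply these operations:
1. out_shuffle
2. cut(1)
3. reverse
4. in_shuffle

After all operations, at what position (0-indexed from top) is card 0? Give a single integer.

After op 1 (out_shuffle): [4 2 1 3 6 5 0]
After op 2 (cut(1)): [2 1 3 6 5 0 4]
After op 3 (reverse): [4 0 5 6 3 1 2]
After op 4 (in_shuffle): [6 4 3 0 1 5 2]
Card 0 is at position 3.

Answer: 3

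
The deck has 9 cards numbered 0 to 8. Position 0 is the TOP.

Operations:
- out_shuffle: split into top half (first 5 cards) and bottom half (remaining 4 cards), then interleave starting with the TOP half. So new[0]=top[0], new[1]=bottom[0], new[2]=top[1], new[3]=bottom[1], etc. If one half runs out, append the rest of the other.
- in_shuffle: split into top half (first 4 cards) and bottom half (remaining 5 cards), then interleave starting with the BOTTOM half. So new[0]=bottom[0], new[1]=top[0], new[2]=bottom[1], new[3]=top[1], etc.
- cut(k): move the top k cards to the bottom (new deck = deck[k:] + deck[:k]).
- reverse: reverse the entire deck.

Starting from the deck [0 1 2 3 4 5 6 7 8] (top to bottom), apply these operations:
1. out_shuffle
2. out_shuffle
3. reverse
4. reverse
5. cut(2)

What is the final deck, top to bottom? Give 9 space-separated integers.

After op 1 (out_shuffle): [0 5 1 6 2 7 3 8 4]
After op 2 (out_shuffle): [0 7 5 3 1 8 6 4 2]
After op 3 (reverse): [2 4 6 8 1 3 5 7 0]
After op 4 (reverse): [0 7 5 3 1 8 6 4 2]
After op 5 (cut(2)): [5 3 1 8 6 4 2 0 7]

Answer: 5 3 1 8 6 4 2 0 7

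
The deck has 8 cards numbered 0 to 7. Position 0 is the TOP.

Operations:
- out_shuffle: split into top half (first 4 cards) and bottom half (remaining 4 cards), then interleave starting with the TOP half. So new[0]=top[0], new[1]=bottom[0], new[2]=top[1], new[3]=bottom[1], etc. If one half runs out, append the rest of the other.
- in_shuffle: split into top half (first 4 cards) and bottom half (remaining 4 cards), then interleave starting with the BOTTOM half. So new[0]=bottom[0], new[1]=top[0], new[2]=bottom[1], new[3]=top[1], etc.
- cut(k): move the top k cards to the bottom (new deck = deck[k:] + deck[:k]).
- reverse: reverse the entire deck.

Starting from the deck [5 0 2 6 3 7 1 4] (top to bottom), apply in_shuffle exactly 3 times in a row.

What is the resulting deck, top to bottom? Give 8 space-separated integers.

Answer: 4 1 7 3 6 2 0 5

Derivation:
After op 1 (in_shuffle): [3 5 7 0 1 2 4 6]
After op 2 (in_shuffle): [1 3 2 5 4 7 6 0]
After op 3 (in_shuffle): [4 1 7 3 6 2 0 5]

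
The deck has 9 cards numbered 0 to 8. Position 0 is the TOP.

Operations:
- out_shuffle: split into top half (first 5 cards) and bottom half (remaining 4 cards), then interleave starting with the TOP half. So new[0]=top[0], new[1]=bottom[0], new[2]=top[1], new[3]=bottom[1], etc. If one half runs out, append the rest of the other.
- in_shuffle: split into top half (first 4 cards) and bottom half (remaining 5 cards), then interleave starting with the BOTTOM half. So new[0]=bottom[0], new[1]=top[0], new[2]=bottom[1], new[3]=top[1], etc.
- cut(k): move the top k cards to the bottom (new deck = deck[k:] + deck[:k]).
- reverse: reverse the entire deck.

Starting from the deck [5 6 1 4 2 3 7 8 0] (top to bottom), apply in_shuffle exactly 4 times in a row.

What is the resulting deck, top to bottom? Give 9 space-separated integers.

Answer: 4 8 1 7 6 3 5 2 0

Derivation:
After op 1 (in_shuffle): [2 5 3 6 7 1 8 4 0]
After op 2 (in_shuffle): [7 2 1 5 8 3 4 6 0]
After op 3 (in_shuffle): [8 7 3 2 4 1 6 5 0]
After op 4 (in_shuffle): [4 8 1 7 6 3 5 2 0]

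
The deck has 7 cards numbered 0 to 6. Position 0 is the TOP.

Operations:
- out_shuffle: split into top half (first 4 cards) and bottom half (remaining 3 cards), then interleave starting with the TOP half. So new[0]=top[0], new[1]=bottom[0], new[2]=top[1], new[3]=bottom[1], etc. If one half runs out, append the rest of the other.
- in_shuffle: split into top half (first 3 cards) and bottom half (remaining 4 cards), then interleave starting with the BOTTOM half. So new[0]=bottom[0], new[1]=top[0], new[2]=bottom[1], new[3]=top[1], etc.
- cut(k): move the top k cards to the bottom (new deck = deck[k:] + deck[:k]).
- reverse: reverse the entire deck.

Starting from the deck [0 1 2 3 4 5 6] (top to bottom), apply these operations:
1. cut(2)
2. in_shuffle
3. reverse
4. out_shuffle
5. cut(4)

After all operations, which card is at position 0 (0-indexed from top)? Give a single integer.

After op 1 (cut(2)): [2 3 4 5 6 0 1]
After op 2 (in_shuffle): [5 2 6 3 0 4 1]
After op 3 (reverse): [1 4 0 3 6 2 5]
After op 4 (out_shuffle): [1 6 4 2 0 5 3]
After op 5 (cut(4)): [0 5 3 1 6 4 2]
Position 0: card 0.

Answer: 0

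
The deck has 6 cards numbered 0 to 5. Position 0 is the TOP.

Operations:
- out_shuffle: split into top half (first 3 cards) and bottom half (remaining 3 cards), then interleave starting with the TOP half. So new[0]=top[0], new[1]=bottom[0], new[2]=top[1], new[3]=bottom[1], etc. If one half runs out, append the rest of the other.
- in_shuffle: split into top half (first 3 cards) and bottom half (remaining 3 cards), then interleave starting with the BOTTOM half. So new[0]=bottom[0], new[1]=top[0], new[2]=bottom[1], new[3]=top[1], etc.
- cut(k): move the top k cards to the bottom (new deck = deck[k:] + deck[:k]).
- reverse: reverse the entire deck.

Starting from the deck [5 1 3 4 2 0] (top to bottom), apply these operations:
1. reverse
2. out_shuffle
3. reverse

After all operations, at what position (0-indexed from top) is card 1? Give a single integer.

Answer: 2

Derivation:
After op 1 (reverse): [0 2 4 3 1 5]
After op 2 (out_shuffle): [0 3 2 1 4 5]
After op 3 (reverse): [5 4 1 2 3 0]
Card 1 is at position 2.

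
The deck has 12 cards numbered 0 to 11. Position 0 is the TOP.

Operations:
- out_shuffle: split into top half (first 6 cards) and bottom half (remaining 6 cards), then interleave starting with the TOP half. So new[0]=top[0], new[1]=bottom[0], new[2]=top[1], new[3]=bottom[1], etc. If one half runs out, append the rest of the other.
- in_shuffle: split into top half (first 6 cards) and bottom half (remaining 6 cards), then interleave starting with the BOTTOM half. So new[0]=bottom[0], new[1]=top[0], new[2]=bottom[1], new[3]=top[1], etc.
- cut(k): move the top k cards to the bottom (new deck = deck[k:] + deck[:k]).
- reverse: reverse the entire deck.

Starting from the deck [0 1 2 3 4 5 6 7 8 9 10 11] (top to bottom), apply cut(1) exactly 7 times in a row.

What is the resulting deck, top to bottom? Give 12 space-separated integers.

After op 1 (cut(1)): [1 2 3 4 5 6 7 8 9 10 11 0]
After op 2 (cut(1)): [2 3 4 5 6 7 8 9 10 11 0 1]
After op 3 (cut(1)): [3 4 5 6 7 8 9 10 11 0 1 2]
After op 4 (cut(1)): [4 5 6 7 8 9 10 11 0 1 2 3]
After op 5 (cut(1)): [5 6 7 8 9 10 11 0 1 2 3 4]
After op 6 (cut(1)): [6 7 8 9 10 11 0 1 2 3 4 5]
After op 7 (cut(1)): [7 8 9 10 11 0 1 2 3 4 5 6]

Answer: 7 8 9 10 11 0 1 2 3 4 5 6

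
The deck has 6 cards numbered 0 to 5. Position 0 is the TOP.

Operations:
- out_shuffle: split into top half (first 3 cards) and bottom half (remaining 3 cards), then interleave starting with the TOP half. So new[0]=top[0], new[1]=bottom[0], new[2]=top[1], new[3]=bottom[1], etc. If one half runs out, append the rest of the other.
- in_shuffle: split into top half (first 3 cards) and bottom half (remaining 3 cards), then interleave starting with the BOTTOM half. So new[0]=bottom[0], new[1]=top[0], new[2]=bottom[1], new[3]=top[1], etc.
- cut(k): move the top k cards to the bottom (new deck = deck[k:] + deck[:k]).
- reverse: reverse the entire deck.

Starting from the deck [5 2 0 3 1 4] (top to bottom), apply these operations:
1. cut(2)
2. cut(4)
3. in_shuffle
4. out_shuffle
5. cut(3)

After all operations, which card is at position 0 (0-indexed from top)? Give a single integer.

After op 1 (cut(2)): [0 3 1 4 5 2]
After op 2 (cut(4)): [5 2 0 3 1 4]
After op 3 (in_shuffle): [3 5 1 2 4 0]
After op 4 (out_shuffle): [3 2 5 4 1 0]
After op 5 (cut(3)): [4 1 0 3 2 5]
Position 0: card 4.

Answer: 4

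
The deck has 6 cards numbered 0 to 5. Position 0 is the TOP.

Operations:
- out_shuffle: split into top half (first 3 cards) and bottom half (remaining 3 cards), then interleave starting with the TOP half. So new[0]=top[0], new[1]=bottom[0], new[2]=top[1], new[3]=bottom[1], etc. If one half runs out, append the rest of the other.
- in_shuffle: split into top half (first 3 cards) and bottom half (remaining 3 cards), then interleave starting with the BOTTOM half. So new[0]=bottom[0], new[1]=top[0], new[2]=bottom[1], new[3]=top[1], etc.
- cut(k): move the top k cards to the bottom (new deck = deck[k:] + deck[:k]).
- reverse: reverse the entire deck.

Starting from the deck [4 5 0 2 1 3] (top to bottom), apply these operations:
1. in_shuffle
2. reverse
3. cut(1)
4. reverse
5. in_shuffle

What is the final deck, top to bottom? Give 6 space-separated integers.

Answer: 1 0 5 2 3 4

Derivation:
After op 1 (in_shuffle): [2 4 1 5 3 0]
After op 2 (reverse): [0 3 5 1 4 2]
After op 3 (cut(1)): [3 5 1 4 2 0]
After op 4 (reverse): [0 2 4 1 5 3]
After op 5 (in_shuffle): [1 0 5 2 3 4]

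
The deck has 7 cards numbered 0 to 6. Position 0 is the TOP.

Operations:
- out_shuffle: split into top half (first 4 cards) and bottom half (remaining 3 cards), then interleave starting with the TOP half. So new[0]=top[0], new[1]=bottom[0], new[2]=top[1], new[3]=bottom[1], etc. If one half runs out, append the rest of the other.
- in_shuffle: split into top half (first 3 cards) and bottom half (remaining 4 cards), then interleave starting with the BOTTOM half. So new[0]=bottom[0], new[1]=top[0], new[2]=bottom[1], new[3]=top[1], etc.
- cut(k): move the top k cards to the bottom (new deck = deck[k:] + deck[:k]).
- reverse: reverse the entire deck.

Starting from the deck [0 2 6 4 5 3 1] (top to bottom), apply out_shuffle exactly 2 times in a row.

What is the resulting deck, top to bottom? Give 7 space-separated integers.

After op 1 (out_shuffle): [0 5 2 3 6 1 4]
After op 2 (out_shuffle): [0 6 5 1 2 4 3]

Answer: 0 6 5 1 2 4 3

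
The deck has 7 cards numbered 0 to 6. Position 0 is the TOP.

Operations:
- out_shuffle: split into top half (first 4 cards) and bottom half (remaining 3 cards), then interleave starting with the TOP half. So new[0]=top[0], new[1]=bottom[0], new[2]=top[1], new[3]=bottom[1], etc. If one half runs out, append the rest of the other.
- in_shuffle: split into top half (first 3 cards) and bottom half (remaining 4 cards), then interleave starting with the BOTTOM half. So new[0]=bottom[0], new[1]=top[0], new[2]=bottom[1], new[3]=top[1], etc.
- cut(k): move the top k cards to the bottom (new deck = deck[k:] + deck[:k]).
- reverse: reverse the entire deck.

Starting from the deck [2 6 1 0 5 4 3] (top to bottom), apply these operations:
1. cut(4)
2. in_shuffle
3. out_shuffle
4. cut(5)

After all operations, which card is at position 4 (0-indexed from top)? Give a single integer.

After op 1 (cut(4)): [5 4 3 2 6 1 0]
After op 2 (in_shuffle): [2 5 6 4 1 3 0]
After op 3 (out_shuffle): [2 1 5 3 6 0 4]
After op 4 (cut(5)): [0 4 2 1 5 3 6]
Position 4: card 5.

Answer: 5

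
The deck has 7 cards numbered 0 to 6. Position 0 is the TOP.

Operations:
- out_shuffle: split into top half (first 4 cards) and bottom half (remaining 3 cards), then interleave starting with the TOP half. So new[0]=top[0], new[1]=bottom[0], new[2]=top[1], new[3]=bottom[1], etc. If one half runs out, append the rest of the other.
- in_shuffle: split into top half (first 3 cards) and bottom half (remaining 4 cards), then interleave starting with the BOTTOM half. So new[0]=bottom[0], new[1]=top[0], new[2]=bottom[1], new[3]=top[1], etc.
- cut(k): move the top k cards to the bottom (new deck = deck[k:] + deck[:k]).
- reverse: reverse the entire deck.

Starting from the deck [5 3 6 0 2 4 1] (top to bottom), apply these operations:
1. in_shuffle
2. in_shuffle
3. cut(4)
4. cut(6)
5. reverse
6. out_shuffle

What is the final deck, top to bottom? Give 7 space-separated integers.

After op 1 (in_shuffle): [0 5 2 3 4 6 1]
After op 2 (in_shuffle): [3 0 4 5 6 2 1]
After op 3 (cut(4)): [6 2 1 3 0 4 5]
After op 4 (cut(6)): [5 6 2 1 3 0 4]
After op 5 (reverse): [4 0 3 1 2 6 5]
After op 6 (out_shuffle): [4 2 0 6 3 5 1]

Answer: 4 2 0 6 3 5 1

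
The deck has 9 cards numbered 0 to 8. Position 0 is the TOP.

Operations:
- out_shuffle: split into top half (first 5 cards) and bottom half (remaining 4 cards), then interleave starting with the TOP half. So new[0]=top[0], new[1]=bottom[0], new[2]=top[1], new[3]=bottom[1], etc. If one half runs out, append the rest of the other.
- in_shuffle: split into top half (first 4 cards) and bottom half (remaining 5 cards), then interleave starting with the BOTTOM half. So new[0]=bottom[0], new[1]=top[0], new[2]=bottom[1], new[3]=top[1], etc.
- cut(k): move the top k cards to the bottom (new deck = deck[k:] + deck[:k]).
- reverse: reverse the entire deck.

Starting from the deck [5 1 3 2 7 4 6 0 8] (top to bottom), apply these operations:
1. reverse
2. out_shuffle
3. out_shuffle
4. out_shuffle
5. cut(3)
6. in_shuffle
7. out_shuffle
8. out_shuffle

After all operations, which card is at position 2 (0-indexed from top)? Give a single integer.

Answer: 7

Derivation:
After op 1 (reverse): [8 0 6 4 7 2 3 1 5]
After op 2 (out_shuffle): [8 2 0 3 6 1 4 5 7]
After op 3 (out_shuffle): [8 1 2 4 0 5 3 7 6]
After op 4 (out_shuffle): [8 5 1 3 2 7 4 6 0]
After op 5 (cut(3)): [3 2 7 4 6 0 8 5 1]
After op 6 (in_shuffle): [6 3 0 2 8 7 5 4 1]
After op 7 (out_shuffle): [6 7 3 5 0 4 2 1 8]
After op 8 (out_shuffle): [6 4 7 2 3 1 5 8 0]
Position 2: card 7.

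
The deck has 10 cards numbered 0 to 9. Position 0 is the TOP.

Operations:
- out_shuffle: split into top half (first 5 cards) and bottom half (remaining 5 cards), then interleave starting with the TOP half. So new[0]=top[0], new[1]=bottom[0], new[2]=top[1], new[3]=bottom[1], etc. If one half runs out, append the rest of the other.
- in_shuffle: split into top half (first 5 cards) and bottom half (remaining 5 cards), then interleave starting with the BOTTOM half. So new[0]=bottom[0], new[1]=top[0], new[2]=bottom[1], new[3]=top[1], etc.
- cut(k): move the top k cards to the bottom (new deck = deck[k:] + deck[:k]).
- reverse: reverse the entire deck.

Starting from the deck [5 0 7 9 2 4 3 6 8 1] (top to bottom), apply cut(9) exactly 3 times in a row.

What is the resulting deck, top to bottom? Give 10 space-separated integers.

Answer: 6 8 1 5 0 7 9 2 4 3

Derivation:
After op 1 (cut(9)): [1 5 0 7 9 2 4 3 6 8]
After op 2 (cut(9)): [8 1 5 0 7 9 2 4 3 6]
After op 3 (cut(9)): [6 8 1 5 0 7 9 2 4 3]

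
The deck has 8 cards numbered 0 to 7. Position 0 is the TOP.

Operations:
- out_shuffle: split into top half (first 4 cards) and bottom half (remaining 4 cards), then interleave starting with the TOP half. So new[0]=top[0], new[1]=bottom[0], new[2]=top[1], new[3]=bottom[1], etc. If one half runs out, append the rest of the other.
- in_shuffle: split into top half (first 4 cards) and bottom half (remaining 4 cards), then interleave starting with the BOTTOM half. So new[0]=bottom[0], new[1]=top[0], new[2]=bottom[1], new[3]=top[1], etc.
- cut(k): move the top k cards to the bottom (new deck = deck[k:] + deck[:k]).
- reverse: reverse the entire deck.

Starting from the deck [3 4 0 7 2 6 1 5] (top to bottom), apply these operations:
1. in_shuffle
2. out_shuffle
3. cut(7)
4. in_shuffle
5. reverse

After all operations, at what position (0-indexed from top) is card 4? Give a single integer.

Answer: 1

Derivation:
After op 1 (in_shuffle): [2 3 6 4 1 0 5 7]
After op 2 (out_shuffle): [2 1 3 0 6 5 4 7]
After op 3 (cut(7)): [7 2 1 3 0 6 5 4]
After op 4 (in_shuffle): [0 7 6 2 5 1 4 3]
After op 5 (reverse): [3 4 1 5 2 6 7 0]
Card 4 is at position 1.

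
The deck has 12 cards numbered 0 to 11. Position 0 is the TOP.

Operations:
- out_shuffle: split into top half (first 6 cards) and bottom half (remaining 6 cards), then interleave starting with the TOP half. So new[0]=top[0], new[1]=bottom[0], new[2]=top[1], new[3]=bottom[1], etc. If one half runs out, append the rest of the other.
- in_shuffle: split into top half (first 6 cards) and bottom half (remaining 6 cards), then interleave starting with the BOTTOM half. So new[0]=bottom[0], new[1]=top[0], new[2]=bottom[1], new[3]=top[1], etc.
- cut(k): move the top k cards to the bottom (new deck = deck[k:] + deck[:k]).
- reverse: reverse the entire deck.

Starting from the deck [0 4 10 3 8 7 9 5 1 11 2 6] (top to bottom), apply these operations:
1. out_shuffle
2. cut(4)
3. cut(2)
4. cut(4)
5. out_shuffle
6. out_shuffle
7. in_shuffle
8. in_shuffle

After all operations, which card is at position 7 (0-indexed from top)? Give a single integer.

Answer: 9

Derivation:
After op 1 (out_shuffle): [0 9 4 5 10 1 3 11 8 2 7 6]
After op 2 (cut(4)): [10 1 3 11 8 2 7 6 0 9 4 5]
After op 3 (cut(2)): [3 11 8 2 7 6 0 9 4 5 10 1]
After op 4 (cut(4)): [7 6 0 9 4 5 10 1 3 11 8 2]
After op 5 (out_shuffle): [7 10 6 1 0 3 9 11 4 8 5 2]
After op 6 (out_shuffle): [7 9 10 11 6 4 1 8 0 5 3 2]
After op 7 (in_shuffle): [1 7 8 9 0 10 5 11 3 6 2 4]
After op 8 (in_shuffle): [5 1 11 7 3 8 6 9 2 0 4 10]
Position 7: card 9.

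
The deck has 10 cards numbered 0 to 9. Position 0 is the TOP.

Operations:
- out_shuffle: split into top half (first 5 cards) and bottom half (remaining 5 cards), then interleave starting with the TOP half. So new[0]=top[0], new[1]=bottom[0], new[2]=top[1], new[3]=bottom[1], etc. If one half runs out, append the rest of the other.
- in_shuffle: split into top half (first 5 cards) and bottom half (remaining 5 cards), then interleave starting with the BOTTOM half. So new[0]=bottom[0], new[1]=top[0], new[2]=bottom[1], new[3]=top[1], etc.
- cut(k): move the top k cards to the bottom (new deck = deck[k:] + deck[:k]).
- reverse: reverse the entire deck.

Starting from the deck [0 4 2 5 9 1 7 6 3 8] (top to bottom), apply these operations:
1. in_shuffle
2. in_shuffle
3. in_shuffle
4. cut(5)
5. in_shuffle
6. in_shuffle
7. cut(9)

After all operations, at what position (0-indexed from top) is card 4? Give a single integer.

After op 1 (in_shuffle): [1 0 7 4 6 2 3 5 8 9]
After op 2 (in_shuffle): [2 1 3 0 5 7 8 4 9 6]
After op 3 (in_shuffle): [7 2 8 1 4 3 9 0 6 5]
After op 4 (cut(5)): [3 9 0 6 5 7 2 8 1 4]
After op 5 (in_shuffle): [7 3 2 9 8 0 1 6 4 5]
After op 6 (in_shuffle): [0 7 1 3 6 2 4 9 5 8]
After op 7 (cut(9)): [8 0 7 1 3 6 2 4 9 5]
Card 4 is at position 7.

Answer: 7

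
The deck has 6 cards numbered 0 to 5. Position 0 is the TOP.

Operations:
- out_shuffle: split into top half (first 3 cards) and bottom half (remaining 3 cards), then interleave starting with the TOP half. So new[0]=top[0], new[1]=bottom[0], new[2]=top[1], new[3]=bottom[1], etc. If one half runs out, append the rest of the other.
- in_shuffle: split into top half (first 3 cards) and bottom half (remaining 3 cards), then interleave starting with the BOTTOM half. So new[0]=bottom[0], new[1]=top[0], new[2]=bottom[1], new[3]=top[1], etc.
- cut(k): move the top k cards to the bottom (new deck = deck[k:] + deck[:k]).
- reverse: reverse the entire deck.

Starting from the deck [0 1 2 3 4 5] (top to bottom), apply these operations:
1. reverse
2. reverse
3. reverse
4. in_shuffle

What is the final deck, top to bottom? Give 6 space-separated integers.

Answer: 2 5 1 4 0 3

Derivation:
After op 1 (reverse): [5 4 3 2 1 0]
After op 2 (reverse): [0 1 2 3 4 5]
After op 3 (reverse): [5 4 3 2 1 0]
After op 4 (in_shuffle): [2 5 1 4 0 3]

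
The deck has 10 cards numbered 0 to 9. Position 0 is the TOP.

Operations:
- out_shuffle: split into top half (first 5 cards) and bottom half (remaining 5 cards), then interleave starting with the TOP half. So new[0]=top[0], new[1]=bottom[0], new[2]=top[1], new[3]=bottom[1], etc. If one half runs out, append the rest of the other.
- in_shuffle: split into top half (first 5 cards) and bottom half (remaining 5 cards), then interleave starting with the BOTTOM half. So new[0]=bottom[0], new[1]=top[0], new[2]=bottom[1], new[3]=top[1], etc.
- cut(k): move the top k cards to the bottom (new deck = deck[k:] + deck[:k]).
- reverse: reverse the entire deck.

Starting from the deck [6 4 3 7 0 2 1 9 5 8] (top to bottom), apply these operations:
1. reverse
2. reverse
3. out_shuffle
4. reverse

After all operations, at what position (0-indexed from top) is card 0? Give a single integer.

After op 1 (reverse): [8 5 9 1 2 0 7 3 4 6]
After op 2 (reverse): [6 4 3 7 0 2 1 9 5 8]
After op 3 (out_shuffle): [6 2 4 1 3 9 7 5 0 8]
After op 4 (reverse): [8 0 5 7 9 3 1 4 2 6]
Card 0 is at position 1.

Answer: 1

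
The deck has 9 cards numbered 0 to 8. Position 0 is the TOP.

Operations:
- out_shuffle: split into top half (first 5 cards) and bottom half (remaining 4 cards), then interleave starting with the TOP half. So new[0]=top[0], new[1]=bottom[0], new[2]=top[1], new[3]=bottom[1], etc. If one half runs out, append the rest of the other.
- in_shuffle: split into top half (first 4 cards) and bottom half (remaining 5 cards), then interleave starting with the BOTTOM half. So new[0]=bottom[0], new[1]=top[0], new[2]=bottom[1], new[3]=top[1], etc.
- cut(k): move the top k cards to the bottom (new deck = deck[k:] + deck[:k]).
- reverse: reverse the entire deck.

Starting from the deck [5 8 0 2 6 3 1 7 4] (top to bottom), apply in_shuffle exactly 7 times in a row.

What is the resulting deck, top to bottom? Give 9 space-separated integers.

Answer: 6 5 3 8 1 0 7 2 4

Derivation:
After op 1 (in_shuffle): [6 5 3 8 1 0 7 2 4]
After op 2 (in_shuffle): [1 6 0 5 7 3 2 8 4]
After op 3 (in_shuffle): [7 1 3 6 2 0 8 5 4]
After op 4 (in_shuffle): [2 7 0 1 8 3 5 6 4]
After op 5 (in_shuffle): [8 2 3 7 5 0 6 1 4]
After op 6 (in_shuffle): [5 8 0 2 6 3 1 7 4]
After op 7 (in_shuffle): [6 5 3 8 1 0 7 2 4]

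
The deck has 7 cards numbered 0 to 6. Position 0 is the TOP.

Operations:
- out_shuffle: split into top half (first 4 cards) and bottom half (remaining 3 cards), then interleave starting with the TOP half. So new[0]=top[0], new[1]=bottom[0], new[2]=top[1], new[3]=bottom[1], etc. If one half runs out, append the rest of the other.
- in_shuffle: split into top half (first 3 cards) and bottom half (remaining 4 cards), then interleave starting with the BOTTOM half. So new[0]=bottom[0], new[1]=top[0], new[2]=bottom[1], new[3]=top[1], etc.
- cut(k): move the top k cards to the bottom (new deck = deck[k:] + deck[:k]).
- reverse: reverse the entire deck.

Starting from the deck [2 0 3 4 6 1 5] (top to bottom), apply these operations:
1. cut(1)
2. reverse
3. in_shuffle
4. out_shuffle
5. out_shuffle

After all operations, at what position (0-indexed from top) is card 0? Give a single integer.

After op 1 (cut(1)): [0 3 4 6 1 5 2]
After op 2 (reverse): [2 5 1 6 4 3 0]
After op 3 (in_shuffle): [6 2 4 5 3 1 0]
After op 4 (out_shuffle): [6 3 2 1 4 0 5]
After op 5 (out_shuffle): [6 4 3 0 2 5 1]
Card 0 is at position 3.

Answer: 3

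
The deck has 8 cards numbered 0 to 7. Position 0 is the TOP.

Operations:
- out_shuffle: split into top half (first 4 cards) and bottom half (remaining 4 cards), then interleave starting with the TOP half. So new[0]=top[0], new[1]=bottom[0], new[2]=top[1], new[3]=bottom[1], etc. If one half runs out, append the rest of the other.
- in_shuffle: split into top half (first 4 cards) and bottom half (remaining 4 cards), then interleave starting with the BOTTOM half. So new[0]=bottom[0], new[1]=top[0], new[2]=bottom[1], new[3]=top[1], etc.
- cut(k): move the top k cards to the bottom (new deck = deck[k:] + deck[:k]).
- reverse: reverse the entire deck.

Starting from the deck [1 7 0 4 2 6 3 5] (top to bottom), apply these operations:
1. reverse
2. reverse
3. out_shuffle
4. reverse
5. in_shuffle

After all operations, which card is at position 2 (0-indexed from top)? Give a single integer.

Answer: 7

Derivation:
After op 1 (reverse): [5 3 6 2 4 0 7 1]
After op 2 (reverse): [1 7 0 4 2 6 3 5]
After op 3 (out_shuffle): [1 2 7 6 0 3 4 5]
After op 4 (reverse): [5 4 3 0 6 7 2 1]
After op 5 (in_shuffle): [6 5 7 4 2 3 1 0]
Position 2: card 7.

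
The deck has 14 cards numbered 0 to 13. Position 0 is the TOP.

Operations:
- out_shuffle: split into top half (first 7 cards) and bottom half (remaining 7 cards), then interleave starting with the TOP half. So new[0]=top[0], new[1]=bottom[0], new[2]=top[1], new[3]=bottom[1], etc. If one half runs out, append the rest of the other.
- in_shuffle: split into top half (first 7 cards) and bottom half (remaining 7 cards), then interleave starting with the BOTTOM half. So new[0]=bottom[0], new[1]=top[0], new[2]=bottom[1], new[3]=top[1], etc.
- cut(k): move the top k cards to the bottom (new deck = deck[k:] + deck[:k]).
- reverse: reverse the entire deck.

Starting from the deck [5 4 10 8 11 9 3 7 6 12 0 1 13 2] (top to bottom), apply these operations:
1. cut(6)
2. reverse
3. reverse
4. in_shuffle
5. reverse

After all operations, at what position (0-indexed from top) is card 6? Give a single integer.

Answer: 8

Derivation:
After op 1 (cut(6)): [3 7 6 12 0 1 13 2 5 4 10 8 11 9]
After op 2 (reverse): [9 11 8 10 4 5 2 13 1 0 12 6 7 3]
After op 3 (reverse): [3 7 6 12 0 1 13 2 5 4 10 8 11 9]
After op 4 (in_shuffle): [2 3 5 7 4 6 10 12 8 0 11 1 9 13]
After op 5 (reverse): [13 9 1 11 0 8 12 10 6 4 7 5 3 2]
Card 6 is at position 8.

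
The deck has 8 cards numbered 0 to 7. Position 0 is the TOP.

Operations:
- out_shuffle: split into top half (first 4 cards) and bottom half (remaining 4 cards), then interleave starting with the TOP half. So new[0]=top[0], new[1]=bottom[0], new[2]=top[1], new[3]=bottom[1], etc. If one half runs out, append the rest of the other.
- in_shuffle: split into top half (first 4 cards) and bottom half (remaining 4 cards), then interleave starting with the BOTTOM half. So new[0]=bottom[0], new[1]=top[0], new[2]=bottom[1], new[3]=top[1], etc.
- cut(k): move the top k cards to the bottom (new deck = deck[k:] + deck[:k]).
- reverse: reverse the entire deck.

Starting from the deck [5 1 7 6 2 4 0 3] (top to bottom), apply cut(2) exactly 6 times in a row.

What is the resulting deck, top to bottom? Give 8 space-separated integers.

Answer: 2 4 0 3 5 1 7 6

Derivation:
After op 1 (cut(2)): [7 6 2 4 0 3 5 1]
After op 2 (cut(2)): [2 4 0 3 5 1 7 6]
After op 3 (cut(2)): [0 3 5 1 7 6 2 4]
After op 4 (cut(2)): [5 1 7 6 2 4 0 3]
After op 5 (cut(2)): [7 6 2 4 0 3 5 1]
After op 6 (cut(2)): [2 4 0 3 5 1 7 6]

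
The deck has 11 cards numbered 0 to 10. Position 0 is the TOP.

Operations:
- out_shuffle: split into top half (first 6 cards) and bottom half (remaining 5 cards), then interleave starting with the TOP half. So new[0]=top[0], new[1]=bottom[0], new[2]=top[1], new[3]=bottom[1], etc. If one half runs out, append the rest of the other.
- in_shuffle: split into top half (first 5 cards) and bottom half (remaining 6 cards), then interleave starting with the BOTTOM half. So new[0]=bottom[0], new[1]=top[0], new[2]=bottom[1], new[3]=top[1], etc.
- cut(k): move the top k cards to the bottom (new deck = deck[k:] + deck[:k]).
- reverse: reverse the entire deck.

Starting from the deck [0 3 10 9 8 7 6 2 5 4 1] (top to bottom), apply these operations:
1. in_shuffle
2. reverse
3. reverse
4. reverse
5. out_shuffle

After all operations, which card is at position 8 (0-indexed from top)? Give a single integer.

Answer: 5

Derivation:
After op 1 (in_shuffle): [7 0 6 3 2 10 5 9 4 8 1]
After op 2 (reverse): [1 8 4 9 5 10 2 3 6 0 7]
After op 3 (reverse): [7 0 6 3 2 10 5 9 4 8 1]
After op 4 (reverse): [1 8 4 9 5 10 2 3 6 0 7]
After op 5 (out_shuffle): [1 2 8 3 4 6 9 0 5 7 10]
Position 8: card 5.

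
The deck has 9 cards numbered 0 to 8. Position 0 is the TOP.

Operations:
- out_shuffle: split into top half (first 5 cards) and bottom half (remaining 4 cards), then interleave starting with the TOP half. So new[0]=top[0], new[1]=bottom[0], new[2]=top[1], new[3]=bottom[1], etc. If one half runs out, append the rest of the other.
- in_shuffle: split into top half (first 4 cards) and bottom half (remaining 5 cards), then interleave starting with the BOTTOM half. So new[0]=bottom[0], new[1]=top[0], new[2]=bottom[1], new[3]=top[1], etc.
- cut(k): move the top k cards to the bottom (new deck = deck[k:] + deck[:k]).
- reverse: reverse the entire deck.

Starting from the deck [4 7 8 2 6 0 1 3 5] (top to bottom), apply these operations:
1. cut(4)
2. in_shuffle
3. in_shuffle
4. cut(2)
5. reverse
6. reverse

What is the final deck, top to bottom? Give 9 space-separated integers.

After op 1 (cut(4)): [6 0 1 3 5 4 7 8 2]
After op 2 (in_shuffle): [5 6 4 0 7 1 8 3 2]
After op 3 (in_shuffle): [7 5 1 6 8 4 3 0 2]
After op 4 (cut(2)): [1 6 8 4 3 0 2 7 5]
After op 5 (reverse): [5 7 2 0 3 4 8 6 1]
After op 6 (reverse): [1 6 8 4 3 0 2 7 5]

Answer: 1 6 8 4 3 0 2 7 5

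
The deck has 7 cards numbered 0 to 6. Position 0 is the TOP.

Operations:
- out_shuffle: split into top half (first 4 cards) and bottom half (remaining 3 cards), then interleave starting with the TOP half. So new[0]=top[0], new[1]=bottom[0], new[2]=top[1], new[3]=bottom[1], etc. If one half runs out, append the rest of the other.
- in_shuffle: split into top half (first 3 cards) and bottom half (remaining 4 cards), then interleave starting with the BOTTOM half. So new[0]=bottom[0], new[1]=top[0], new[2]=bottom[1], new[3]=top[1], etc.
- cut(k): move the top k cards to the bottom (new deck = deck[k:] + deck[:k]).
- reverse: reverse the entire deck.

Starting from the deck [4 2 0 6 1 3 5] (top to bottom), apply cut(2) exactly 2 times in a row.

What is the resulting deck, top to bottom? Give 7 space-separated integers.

Answer: 1 3 5 4 2 0 6

Derivation:
After op 1 (cut(2)): [0 6 1 3 5 4 2]
After op 2 (cut(2)): [1 3 5 4 2 0 6]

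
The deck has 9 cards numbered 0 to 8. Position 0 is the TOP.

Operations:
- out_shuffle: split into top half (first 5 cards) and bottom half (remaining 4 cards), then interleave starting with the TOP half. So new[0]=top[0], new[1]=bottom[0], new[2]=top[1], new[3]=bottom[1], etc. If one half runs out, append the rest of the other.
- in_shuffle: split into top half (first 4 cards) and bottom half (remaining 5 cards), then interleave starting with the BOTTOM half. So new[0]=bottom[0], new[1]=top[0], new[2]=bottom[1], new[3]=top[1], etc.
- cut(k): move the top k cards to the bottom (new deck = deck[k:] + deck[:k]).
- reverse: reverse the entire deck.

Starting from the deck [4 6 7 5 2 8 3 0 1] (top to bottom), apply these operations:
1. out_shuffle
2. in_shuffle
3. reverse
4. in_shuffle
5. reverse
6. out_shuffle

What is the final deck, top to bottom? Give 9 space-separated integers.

After op 1 (out_shuffle): [4 8 6 3 7 0 5 1 2]
After op 2 (in_shuffle): [7 4 0 8 5 6 1 3 2]
After op 3 (reverse): [2 3 1 6 5 8 0 4 7]
After op 4 (in_shuffle): [5 2 8 3 0 1 4 6 7]
After op 5 (reverse): [7 6 4 1 0 3 8 2 5]
After op 6 (out_shuffle): [7 3 6 8 4 2 1 5 0]

Answer: 7 3 6 8 4 2 1 5 0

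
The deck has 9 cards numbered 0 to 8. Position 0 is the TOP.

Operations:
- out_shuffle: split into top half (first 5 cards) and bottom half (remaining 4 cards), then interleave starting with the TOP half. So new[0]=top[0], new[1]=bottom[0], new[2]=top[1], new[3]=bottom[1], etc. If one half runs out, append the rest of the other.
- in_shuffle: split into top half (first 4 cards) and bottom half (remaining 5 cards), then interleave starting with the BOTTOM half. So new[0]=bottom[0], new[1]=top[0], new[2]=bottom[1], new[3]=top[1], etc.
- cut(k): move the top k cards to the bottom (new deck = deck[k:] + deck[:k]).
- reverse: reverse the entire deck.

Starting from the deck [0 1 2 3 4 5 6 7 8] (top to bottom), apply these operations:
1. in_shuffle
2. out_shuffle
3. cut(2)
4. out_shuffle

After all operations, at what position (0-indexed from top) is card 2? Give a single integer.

Answer: 7

Derivation:
After op 1 (in_shuffle): [4 0 5 1 6 2 7 3 8]
After op 2 (out_shuffle): [4 2 0 7 5 3 1 8 6]
After op 3 (cut(2)): [0 7 5 3 1 8 6 4 2]
After op 4 (out_shuffle): [0 8 7 6 5 4 3 2 1]
Card 2 is at position 7.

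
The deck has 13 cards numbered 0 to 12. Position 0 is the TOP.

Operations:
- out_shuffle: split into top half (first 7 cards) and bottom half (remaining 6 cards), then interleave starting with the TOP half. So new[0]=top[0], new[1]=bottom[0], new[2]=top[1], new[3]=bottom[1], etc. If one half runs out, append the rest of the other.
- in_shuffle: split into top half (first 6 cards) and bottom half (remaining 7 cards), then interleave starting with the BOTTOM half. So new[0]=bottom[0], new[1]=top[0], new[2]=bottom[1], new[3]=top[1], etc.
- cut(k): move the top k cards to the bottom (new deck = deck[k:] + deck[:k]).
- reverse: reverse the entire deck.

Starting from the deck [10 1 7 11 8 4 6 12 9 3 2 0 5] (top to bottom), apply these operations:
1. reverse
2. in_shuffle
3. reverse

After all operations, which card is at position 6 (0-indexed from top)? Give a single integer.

After op 1 (reverse): [5 0 2 3 9 12 6 4 8 11 7 1 10]
After op 2 (in_shuffle): [6 5 4 0 8 2 11 3 7 9 1 12 10]
After op 3 (reverse): [10 12 1 9 7 3 11 2 8 0 4 5 6]
Position 6: card 11.

Answer: 11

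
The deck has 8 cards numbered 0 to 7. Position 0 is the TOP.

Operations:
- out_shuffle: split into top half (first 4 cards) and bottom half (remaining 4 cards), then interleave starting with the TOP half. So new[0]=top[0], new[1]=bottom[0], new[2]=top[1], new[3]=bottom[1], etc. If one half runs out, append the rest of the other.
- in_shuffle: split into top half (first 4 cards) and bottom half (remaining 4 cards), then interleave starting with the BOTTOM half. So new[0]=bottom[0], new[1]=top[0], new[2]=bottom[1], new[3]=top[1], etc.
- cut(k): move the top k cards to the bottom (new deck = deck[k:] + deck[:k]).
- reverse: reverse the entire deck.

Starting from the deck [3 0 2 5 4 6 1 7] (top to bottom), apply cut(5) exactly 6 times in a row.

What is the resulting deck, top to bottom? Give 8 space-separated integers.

Answer: 1 7 3 0 2 5 4 6

Derivation:
After op 1 (cut(5)): [6 1 7 3 0 2 5 4]
After op 2 (cut(5)): [2 5 4 6 1 7 3 0]
After op 3 (cut(5)): [7 3 0 2 5 4 6 1]
After op 4 (cut(5)): [4 6 1 7 3 0 2 5]
After op 5 (cut(5)): [0 2 5 4 6 1 7 3]
After op 6 (cut(5)): [1 7 3 0 2 5 4 6]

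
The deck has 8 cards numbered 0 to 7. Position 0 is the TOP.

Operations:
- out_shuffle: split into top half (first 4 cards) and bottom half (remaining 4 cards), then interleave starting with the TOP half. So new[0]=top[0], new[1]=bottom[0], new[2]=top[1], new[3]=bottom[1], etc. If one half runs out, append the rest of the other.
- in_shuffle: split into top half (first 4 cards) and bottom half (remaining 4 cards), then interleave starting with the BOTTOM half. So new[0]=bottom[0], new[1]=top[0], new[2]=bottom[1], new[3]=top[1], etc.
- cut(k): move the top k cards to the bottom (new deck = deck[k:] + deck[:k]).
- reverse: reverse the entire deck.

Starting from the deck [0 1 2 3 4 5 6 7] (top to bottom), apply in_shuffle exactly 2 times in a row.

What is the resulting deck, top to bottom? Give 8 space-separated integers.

Answer: 6 4 2 0 7 5 3 1

Derivation:
After op 1 (in_shuffle): [4 0 5 1 6 2 7 3]
After op 2 (in_shuffle): [6 4 2 0 7 5 3 1]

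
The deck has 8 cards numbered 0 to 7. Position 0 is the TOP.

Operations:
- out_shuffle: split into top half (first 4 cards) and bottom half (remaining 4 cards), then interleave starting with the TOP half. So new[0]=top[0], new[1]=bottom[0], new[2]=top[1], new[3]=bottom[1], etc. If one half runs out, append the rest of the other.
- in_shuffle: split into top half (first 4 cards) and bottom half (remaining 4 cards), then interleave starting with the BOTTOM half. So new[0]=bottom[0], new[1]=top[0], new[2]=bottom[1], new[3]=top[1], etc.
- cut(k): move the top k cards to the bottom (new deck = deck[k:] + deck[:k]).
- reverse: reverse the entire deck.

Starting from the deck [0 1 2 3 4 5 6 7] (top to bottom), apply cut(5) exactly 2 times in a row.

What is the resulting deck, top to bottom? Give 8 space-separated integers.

After op 1 (cut(5)): [5 6 7 0 1 2 3 4]
After op 2 (cut(5)): [2 3 4 5 6 7 0 1]

Answer: 2 3 4 5 6 7 0 1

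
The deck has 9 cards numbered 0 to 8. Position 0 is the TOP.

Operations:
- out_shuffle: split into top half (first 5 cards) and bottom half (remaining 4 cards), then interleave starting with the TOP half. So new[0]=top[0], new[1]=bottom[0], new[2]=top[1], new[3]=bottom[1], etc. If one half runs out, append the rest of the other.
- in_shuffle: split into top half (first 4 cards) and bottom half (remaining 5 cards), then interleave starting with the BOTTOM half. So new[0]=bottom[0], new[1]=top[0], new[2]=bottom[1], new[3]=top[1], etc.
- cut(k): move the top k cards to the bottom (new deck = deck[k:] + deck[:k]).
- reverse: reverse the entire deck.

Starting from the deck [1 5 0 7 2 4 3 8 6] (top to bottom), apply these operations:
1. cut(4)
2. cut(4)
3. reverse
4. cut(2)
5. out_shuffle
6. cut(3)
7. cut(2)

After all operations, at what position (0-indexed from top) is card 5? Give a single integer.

Answer: 3

Derivation:
After op 1 (cut(4)): [2 4 3 8 6 1 5 0 7]
After op 2 (cut(4)): [6 1 5 0 7 2 4 3 8]
After op 3 (reverse): [8 3 4 2 7 0 5 1 6]
After op 4 (cut(2)): [4 2 7 0 5 1 6 8 3]
After op 5 (out_shuffle): [4 1 2 6 7 8 0 3 5]
After op 6 (cut(3)): [6 7 8 0 3 5 4 1 2]
After op 7 (cut(2)): [8 0 3 5 4 1 2 6 7]
Card 5 is at position 3.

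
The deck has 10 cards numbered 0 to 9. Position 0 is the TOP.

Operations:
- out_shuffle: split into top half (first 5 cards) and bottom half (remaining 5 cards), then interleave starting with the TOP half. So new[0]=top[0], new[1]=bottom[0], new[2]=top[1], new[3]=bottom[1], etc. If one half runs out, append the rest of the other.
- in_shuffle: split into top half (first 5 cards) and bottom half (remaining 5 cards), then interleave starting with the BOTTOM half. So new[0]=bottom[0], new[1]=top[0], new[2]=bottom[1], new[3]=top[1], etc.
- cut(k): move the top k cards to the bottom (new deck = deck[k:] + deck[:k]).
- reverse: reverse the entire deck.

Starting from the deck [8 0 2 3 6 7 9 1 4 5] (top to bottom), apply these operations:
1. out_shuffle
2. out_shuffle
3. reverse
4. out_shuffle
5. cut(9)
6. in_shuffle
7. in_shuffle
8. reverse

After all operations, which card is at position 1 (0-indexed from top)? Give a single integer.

After op 1 (out_shuffle): [8 7 0 9 2 1 3 4 6 5]
After op 2 (out_shuffle): [8 1 7 3 0 4 9 6 2 5]
After op 3 (reverse): [5 2 6 9 4 0 3 7 1 8]
After op 4 (out_shuffle): [5 0 2 3 6 7 9 1 4 8]
After op 5 (cut(9)): [8 5 0 2 3 6 7 9 1 4]
After op 6 (in_shuffle): [6 8 7 5 9 0 1 2 4 3]
After op 7 (in_shuffle): [0 6 1 8 2 7 4 5 3 9]
After op 8 (reverse): [9 3 5 4 7 2 8 1 6 0]
Position 1: card 3.

Answer: 3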